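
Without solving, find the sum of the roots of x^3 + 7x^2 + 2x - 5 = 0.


By Vieta's formulas for x^3 + bx^2 + cx + d = 0:
  r1 + r2 + r3 = -b/a = -7
  r1*r2 + r1*r3 + r2*r3 = c/a = 2
  r1*r2*r3 = -d/a = 5


Sum = -7


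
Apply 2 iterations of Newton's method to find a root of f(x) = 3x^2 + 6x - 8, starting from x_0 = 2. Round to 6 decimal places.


Newton's method: x_(n+1) = x_n - f(x_n)/f'(x_n)
f(x) = 3x^2 + 6x - 8
f'(x) = 6x + 6

Iteration 1:
  f(2.000000) = 16.000000
  f'(2.000000) = 18.000000
  x_1 = 2.000000 - (16.000000)/(18.000000) = 1.111111

Iteration 2:
  f(1.111111) = 2.370370
  f'(1.111111) = 12.666667
  x_2 = 1.111111 - (2.370370)/(12.666667) = 0.923977

x_2 = 0.923977


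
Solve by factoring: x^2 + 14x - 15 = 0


We need two numbers that multiply to -15 and add to 14.
Those numbers are 15 and -1 (since 15 * (-1) = -15 and 15 + (-1) = 14).
So x^2 + 14x - 15 = (x + 15)(x - 1) = 0
Setting each factor to zero: x = -15 or x = 1

x = -15, x = 1


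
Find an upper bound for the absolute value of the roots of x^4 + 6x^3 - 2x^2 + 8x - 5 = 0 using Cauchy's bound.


Cauchy's bound: all roots r satisfy |r| <= 1 + max(|a_i/a_n|) for i = 0,...,n-1
where a_n is the leading coefficient.

Coefficients: [1, 6, -2, 8, -5]
Leading coefficient a_n = 1
Ratios |a_i/a_n|: 6, 2, 8, 5
Maximum ratio: 8
Cauchy's bound: |r| <= 1 + 8 = 9

Upper bound = 9


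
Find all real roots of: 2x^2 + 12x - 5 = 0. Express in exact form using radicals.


Using the quadratic formula: x = (-b ± sqrt(b^2 - 4ac)) / (2a)
Here a = 2, b = 12, c = -5
Discriminant = b^2 - 4ac = 12^2 - 4(2)(-5) = 144 + 40 = 184
Since discriminant = 184 > 0, there are two real roots.
x = (-12 ± 2*sqrt(46)) / 4
Simplifying: x = (-6 ± sqrt(46)) / 2
Numerically: x ≈ 0.3912 or x ≈ -6.3912

x = (-6 + sqrt(46)) / 2 or x = (-6 - sqrt(46)) / 2


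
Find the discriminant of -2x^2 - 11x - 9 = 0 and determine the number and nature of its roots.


For ax^2 + bx + c = 0, discriminant D = b^2 - 4ac
Here a = -2, b = -11, c = -9
D = (-11)^2 - 4(-2)(-9) = 121 - 72 = 49

D = 49 > 0 and is a perfect square (sqrt = 7)
The equation has 2 distinct real rational roots.

Discriminant = 49, 2 distinct real rational roots


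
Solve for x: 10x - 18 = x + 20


Starting with: 10x - 18 = x + 20
Move all x terms to left: (10 - 1)x = 20 + 18
Simplify: 9x = 38
Divide both sides by 9: x = 38/9

x = 38/9


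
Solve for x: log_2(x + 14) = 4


Convert to exponential form: x + 14 = 2^4 = 16
x = 16 - 14 = 2
Check: log_2(2 + 14) = log_2(16) = log_2(16) = 4 ✓

x = 2


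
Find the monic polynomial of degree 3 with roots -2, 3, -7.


A monic polynomial with roots -2, 3, -7 is:
p(x) = (x + 2)(x - 3)(x + 7)
After multiplying by (x + 2): x + 2
After multiplying by (x - 3): x^2 - x - 6
After multiplying by (x + 7): x^3 + 6x^2 - 13x - 42

x^3 + 6x^2 - 13x - 42


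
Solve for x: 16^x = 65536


Express both sides with the same base.
65536 = 16^4
Since the bases match: x = 4

x = 4


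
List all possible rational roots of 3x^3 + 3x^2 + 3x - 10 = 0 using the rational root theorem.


Rational root theorem: possible roots are ±p/q where:
  p divides the constant term (-10): p ∈ {1, 2, 5, 10}
  q divides the leading coefficient (3): q ∈ {1, 3}

All possible rational roots: -10, -5, -10/3, -2, -5/3, -1, -2/3, -1/3, 1/3, 2/3, 1, 5/3, 2, 10/3, 5, 10

-10, -5, -10/3, -2, -5/3, -1, -2/3, -1/3, 1/3, 2/3, 1, 5/3, 2, 10/3, 5, 10


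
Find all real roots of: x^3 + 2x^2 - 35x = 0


The constant term is 0, so x = 0 is a root. Factor out x:
  x(x^2 + 2x - 35) = 0
Solve the quadratic x^2 + 2x - 35 = 0: discriminant = 2^2 - 4(1)(-35) = 4 + 140 = 144.
sqrt(144) = 12, so x = (-2 ± 12)/2: x = 5 or x = -7.

x = -7, x = 0, x = 5


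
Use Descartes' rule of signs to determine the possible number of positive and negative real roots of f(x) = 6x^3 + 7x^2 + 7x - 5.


Descartes' rule of signs:

For positive roots, count sign changes in f(x) = 6x^3 + 7x^2 + 7x - 5:
Signs of coefficients: +, +, +, -
Number of sign changes: 1
Possible positive real roots: 1

For negative roots, examine f(-x) = -6x^3 + 7x^2 - 7x - 5:
Signs of coefficients: -, +, -, -
Number of sign changes: 2
Possible negative real roots: 2, 0

Positive roots: 1; Negative roots: 2 or 0


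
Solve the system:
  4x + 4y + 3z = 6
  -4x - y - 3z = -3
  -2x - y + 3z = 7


Using Cramer's rule. Expand each determinant along the first row.
D  = 4*[(-1)*3 - (-3)*(-1)] - 4*[(-4)*3 - (-3)*(-2)] + 3*[(-4)*(-1) - (-1)*(-2)]
  = 4*(-6) - 4*(-18) + 3*(2) = 54
Dx = 6*[(-1)*3 - (-3)*(-1)] - 4*[(-3)*3 - (-3)*7] + 3*[(-3)*(-1) - (-1)*7]
  = 6*(-6) - 4*(12) + 3*(10) = -54
Dy = 4*[(-3)*3 - (-3)*7] - 6*[(-4)*3 - (-3)*(-2)] + 3*[(-4)*7 - (-3)*(-2)]
  = 4*(12) - 6*(-18) + 3*(-34) = 54
Dz = 4*[(-1)*7 - (-3)*(-1)] - 4*[(-4)*7 - (-3)*(-2)] + 6*[(-4)*(-1) - (-1)*(-2)]
  = 4*(-10) - 4*(-34) + 6*(2) = 108
x = Dx/D = -54/54 = -1, y = Dy/D = 54/54 = 1, z = Dz/D = 108/54 = 2
Check eq1: (4)(-1) + (4)(1) + (3)(2) = 6 = 6 ✓
Check eq2: (-4)(-1) + (-1)(1) + (-3)(2) = -3 = -3 ✓
Check eq3: (-2)(-1) + (-1)(1) + (3)(2) = 7 = 7 ✓

x = -1, y = 1, z = 2


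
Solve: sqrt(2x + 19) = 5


Square both sides: 2x + 19 = 5^2 = 25
2x = 25 - 19 = 6
x = 3
Check: sqrt(2*3 + 19) = sqrt(25) = 5 ✓

x = 3


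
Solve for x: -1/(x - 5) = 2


Multiply both sides by (x - 5): -1 = 2(x - 5)
Distribute: -1 = 2x - 10
2x = -1 + 10 = 9
x = 9/2

x = 9/2


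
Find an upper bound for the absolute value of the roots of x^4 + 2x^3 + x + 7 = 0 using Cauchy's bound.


Cauchy's bound: all roots r satisfy |r| <= 1 + max(|a_i/a_n|) for i = 0,...,n-1
where a_n is the leading coefficient.

Coefficients: [1, 2, 0, 1, 7]
Leading coefficient a_n = 1
Ratios |a_i/a_n|: 2, 0, 1, 7
Maximum ratio: 7
Cauchy's bound: |r| <= 1 + 7 = 8

Upper bound = 8


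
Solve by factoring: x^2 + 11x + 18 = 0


We need two numbers that multiply to 18 and add to 11.
Those numbers are 9 and 2 (since 9 * 2 = 18 and 9 + 2 = 11).
So x^2 + 11x + 18 = (x + 9)(x + 2) = 0
Setting each factor to zero: x = -9 or x = -2

x = -9, x = -2


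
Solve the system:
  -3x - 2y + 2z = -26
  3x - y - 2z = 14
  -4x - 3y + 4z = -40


Using Cramer's rule. Expand each determinant along the first row.
D  = (-3)*[(-1)*4 - (-2)*(-3)] - (-2)*[3*4 - (-2)*(-4)] + 2*[3*(-3) - (-1)*(-4)]
  = (-3)*(-10) - (-2)*(4) + 2*(-13) = 12
Dx = (-26)*[(-1)*4 - (-2)*(-3)] - (-2)*[14*4 - (-2)*(-40)] + 2*[14*(-3) - (-1)*(-40)]
  = (-26)*(-10) - (-2)*(-24) + 2*(-82) = 48
Dy = (-3)*[14*4 - (-2)*(-40)] - (-26)*[3*4 - (-2)*(-4)] + 2*[3*(-40) - 14*(-4)]
  = (-3)*(-24) - (-26)*(4) + 2*(-64) = 48
Dz = (-3)*[(-1)*(-40) - 14*(-3)] - (-2)*[3*(-40) - 14*(-4)] + (-26)*[3*(-3) - (-1)*(-4)]
  = (-3)*(82) - (-2)*(-64) + (-26)*(-13) = -36
x = Dx/D = 48/12 = 4, y = Dy/D = 48/12 = 4, z = Dz/D = -36/12 = -3
Check eq1: (-3)(4) + (-2)(4) + (2)(-3) = -26 = -26 ✓
Check eq2: (3)(4) + (-1)(4) + (-2)(-3) = 14 = 14 ✓
Check eq3: (-4)(4) + (-3)(4) + (4)(-3) = -40 = -40 ✓

x = 4, y = 4, z = -3


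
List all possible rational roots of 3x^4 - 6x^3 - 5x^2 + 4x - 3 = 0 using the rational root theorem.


Rational root theorem: possible roots are ±p/q where:
  p divides the constant term (-3): p ∈ {1, 3}
  q divides the leading coefficient (3): q ∈ {1, 3}

All possible rational roots: -3, -1, -1/3, 1/3, 1, 3

-3, -1, -1/3, 1/3, 1, 3


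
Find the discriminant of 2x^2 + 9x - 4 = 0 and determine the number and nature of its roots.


For ax^2 + bx + c = 0, discriminant D = b^2 - 4ac
Here a = 2, b = 9, c = -4
D = (9)^2 - 4(2)(-4) = 81 + 32 = 113

D = 113 > 0 but not a perfect square
The equation has 2 distinct real irrational roots.

Discriminant = 113, 2 distinct real irrational roots


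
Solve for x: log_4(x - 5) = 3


Convert to exponential form: x - 5 = 4^3 = 64
x = 64 + 5 = 69
Check: log_4(69 - 5) = log_4(64) = log_4(64) = 3 ✓

x = 69


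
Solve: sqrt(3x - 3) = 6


Square both sides: 3x - 3 = 6^2 = 36
3x = 36 + 3 = 39
x = 13
Check: sqrt(3*13 - 3) = sqrt(36) = 6 ✓

x = 13


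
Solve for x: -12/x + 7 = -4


Subtract 7 from both sides: -12/x = -11
Multiply both sides by x: -12 = -11 * x
Divide by -11: x = 12/11

x = 12/11


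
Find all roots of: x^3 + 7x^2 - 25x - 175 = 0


Let p(x) = x^3 + 7x^2 - 25x - 175. By the rational root theorem (leading coefficient 1), any rational root is an integer divisor of 175: try ±1, ±2, ... in turn.
Test x = 1: value = -192 ≠ 0.
Test x = -1: value = -144 ≠ 0.
Test x = 5: value = 0 ✓, so (x - 5) is a factor.
Synthetic division by (x - 5): bring down 1; 1(5) + 7 = 12; 12(5) - 25 = 35; 35(5) - 175 = 0 → quotient x^2 + 12x + 35, remainder 0.
Solve the quadratic x^2 + 12x + 35 = 0: discriminant = 12^2 - 4(1)(35) = 144 - 140 = 4.
sqrt(4) = 2, so x = (-12 ± 2)/2: x = -5 or x = -7.
Collecting all roots found:

x = -7, x = -5, x = 5


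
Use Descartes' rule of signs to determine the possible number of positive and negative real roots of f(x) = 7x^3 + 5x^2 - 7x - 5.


Descartes' rule of signs:

For positive roots, count sign changes in f(x) = 7x^3 + 5x^2 - 7x - 5:
Signs of coefficients: +, +, -, -
Number of sign changes: 1
Possible positive real roots: 1

For negative roots, examine f(-x) = -7x^3 + 5x^2 + 7x - 5:
Signs of coefficients: -, +, +, -
Number of sign changes: 2
Possible negative real roots: 2, 0

Positive roots: 1; Negative roots: 2 or 0


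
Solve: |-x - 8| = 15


An absolute value equation |expr| = 15 gives two cases:
Case 1: -x - 8 = 15
  -x = 23, so x = -23
Case 2: -x - 8 = -15
  -x = -7, so x = 7

x = -23, x = 7


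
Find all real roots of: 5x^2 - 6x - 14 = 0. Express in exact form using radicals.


Using the quadratic formula: x = (-b ± sqrt(b^2 - 4ac)) / (2a)
Here a = 5, b = -6, c = -14
Discriminant = b^2 - 4ac = (-6)^2 - 4(5)(-14) = 36 + 280 = 316
Since discriminant = 316 > 0, there are two real roots.
x = (6 ± 2*sqrt(79)) / 10
Simplifying: x = (3 ± sqrt(79)) / 5
Numerically: x ≈ 2.3776 or x ≈ -1.1776

x = (3 + sqrt(79)) / 5 or x = (3 - sqrt(79)) / 5


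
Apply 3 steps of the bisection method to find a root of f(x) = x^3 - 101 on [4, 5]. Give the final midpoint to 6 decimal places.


f(x) = x^3 - 101
f(4) = -37 < 0
f(5) = 24 > 0

Step 1: midpoint = (4.000000 + 5.000000)/2 = 4.500000
  f(4.500000) = -9.875000
  f(mid) < 0, so root is in [4.500000, 5.000000]

Step 2: midpoint = (4.500000 + 5.000000)/2 = 4.750000
  f(4.750000) = 6.171875
  f(mid) > 0, so root is in [4.500000, 4.750000]

Step 3: midpoint = (4.500000 + 4.750000)/2 = 4.625000
  f(4.625000) = -2.068359
  f(mid) < 0, so root is in [4.625000, 4.750000]

midpoint = 4.625000


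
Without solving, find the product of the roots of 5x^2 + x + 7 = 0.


By Vieta's formulas for ax^2 + bx + c = 0:
  Sum of roots = -b/a
  Product of roots = c/a

Here a = 5, b = 1, c = 7
Sum = -(1)/5 = -1/5
Product = 7/5 = 7/5

Product = 7/5


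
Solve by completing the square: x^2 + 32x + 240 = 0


Start: x^2 + 32x + 240 = 0
Move constant: x^2 + 32x = -240
Half of 32 is 16, squared is 256
Add 256 to both sides: x^2 + 32x + 256 = 16
(x + 16)^2 = 16
x + 16 = ±4
x = -16 + 4 = -12 or x = -16 - 4 = -20

x = -20, x = -12


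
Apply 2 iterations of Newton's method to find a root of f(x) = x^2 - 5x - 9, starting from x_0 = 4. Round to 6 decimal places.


Newton's method: x_(n+1) = x_n - f(x_n)/f'(x_n)
f(x) = x^2 - 5x - 9
f'(x) = 2x - 5

Iteration 1:
  f(4.000000) = -13.000000
  f'(4.000000) = 3.000000
  x_1 = 4.000000 - (-13.000000)/(3.000000) = 8.333333

Iteration 2:
  f(8.333333) = 18.777778
  f'(8.333333) = 11.666667
  x_2 = 8.333333 - (18.777778)/(11.666667) = 6.723810

x_2 = 6.723810


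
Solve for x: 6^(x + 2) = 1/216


Express both sides with the same base.
1/216 = 6^(-3)
Since the bases match, equate exponents: x + 2 = -3
So x = -3 - (2) = -5

x = -5


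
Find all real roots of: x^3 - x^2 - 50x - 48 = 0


Let p(x) = x^3 - x^2 - 50x - 48. By the rational root theorem (leading coefficient 1), any rational root is an integer divisor of 48: try ±1, ±2, ... in turn.
Test x = 1: value = -98 ≠ 0.
Test x = -1: value = 0 ✓, so (x + 1) is a factor.
Synthetic division by (x + 1): bring down 1; 1(-1) - 1 = -2; (-2)(-1) - 50 = -48; (-48)(-1) - 48 = 0 → quotient x^2 - 2x - 48, remainder 0.
Solve the quadratic x^2 - 2x - 48 = 0: discriminant = (-2)^2 - 4(1)(-48) = 4 + 192 = 196.
sqrt(196) = 14, so x = (2 ± 14)/2: x = 8 or x = -6.

x = -6, x = -1, x = 8


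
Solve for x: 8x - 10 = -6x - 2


Starting with: 8x - 10 = -6x - 2
Move all x terms to left: (8 + 6)x = -2 + 10
Simplify: 14x = 8
Divide both sides by 14: x = 4/7

x = 4/7


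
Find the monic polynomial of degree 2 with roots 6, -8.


A monic polynomial with roots 6, -8 is:
p(x) = (x - 6)(x + 8)
After multiplying by (x - 6): x - 6
After multiplying by (x + 8): x^2 + 2x - 48

x^2 + 2x - 48


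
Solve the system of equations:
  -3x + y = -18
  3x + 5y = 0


Using Cramer's rule:
Determinant D = (-3)(5) - (3)(1) = -15 - 3 = -18
Dx = (-18)(5) - (0)(1) = -90 - 0 = -90
Dy = (-3)(0) - (3)(-18) = 0 + 54 = 54
x = Dx/D = -90/-18 = 5
y = Dy/D = 54/-18 = -3

x = 5, y = -3


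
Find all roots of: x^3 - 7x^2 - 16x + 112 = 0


Let p(x) = x^3 - 7x^2 - 16x + 112. By the rational root theorem (leading coefficient 1), any rational root is an integer divisor of 112: try ±1, ±2, ... in turn.
Test x = 1: value = 90 ≠ 0.
Test x = -1: value = 120 ≠ 0.
Test x = 2: value = 60 ≠ 0.
Test x = -2: value = 108 ≠ 0.
Test x = 4: value = 0 ✓, so (x - 4) is a factor.
Synthetic division by (x - 4): bring down 1; 1(4) - 7 = -3; (-3)(4) - 16 = -28; (-28)(4) + 112 = 0 → quotient x^2 - 3x - 28, remainder 0.
Solve the quadratic x^2 - 3x - 28 = 0: discriminant = (-3)^2 - 4(1)(-28) = 9 + 112 = 121.
sqrt(121) = 11, so x = (3 ± 11)/2: x = 7 or x = -4.
Collecting all roots found:

x = -4, x = 4, x = 7


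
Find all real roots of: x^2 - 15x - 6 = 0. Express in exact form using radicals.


Using the quadratic formula: x = (-b ± sqrt(b^2 - 4ac)) / (2a)
Here a = 1, b = -15, c = -6
Discriminant = b^2 - 4ac = (-15)^2 - 4(1)(-6) = 225 + 24 = 249
Since discriminant = 249 > 0, there are two real roots.
x = (15 ± sqrt(249)) / 2
Numerically: x ≈ 15.3899 or x ≈ -0.3899

x = (15 + sqrt(249)) / 2 or x = (15 - sqrt(249)) / 2


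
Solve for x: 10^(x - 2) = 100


Express both sides with the same base.
100 = 10^2
Since the bases match, equate exponents: x - 2 = 2
So x = 2 - (-2) = 4

x = 4


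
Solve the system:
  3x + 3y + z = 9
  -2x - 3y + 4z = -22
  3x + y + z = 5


Using Cramer's rule. Expand each determinant along the first row.
D  = 3*[(-3)*1 - 4*1] - 3*[(-2)*1 - 4*3] + 1*[(-2)*1 - (-3)*3]
  = 3*(-7) - 3*(-14) + 1*(7) = 28
Dx = 9*[(-3)*1 - 4*1] - 3*[(-22)*1 - 4*5] + 1*[(-22)*1 - (-3)*5]
  = 9*(-7) - 3*(-42) + 1*(-7) = 56
Dy = 3*[(-22)*1 - 4*5] - 9*[(-2)*1 - 4*3] + 1*[(-2)*5 - (-22)*3]
  = 3*(-42) - 9*(-14) + 1*(56) = 56
Dz = 3*[(-3)*5 - (-22)*1] - 3*[(-2)*5 - (-22)*3] + 9*[(-2)*1 - (-3)*3]
  = 3*(7) - 3*(56) + 9*(7) = -84
x = Dx/D = 56/28 = 2, y = Dy/D = 56/28 = 2, z = Dz/D = -84/28 = -3
Check eq1: (3)(2) + (3)(2) + (1)(-3) = 9 = 9 ✓
Check eq2: (-2)(2) + (-3)(2) + (4)(-3) = -22 = -22 ✓
Check eq3: (3)(2) + (1)(2) + (1)(-3) = 5 = 5 ✓

x = 2, y = 2, z = -3


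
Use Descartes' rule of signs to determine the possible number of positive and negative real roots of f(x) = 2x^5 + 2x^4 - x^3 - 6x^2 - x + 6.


Descartes' rule of signs:

For positive roots, count sign changes in f(x) = 2x^5 + 2x^4 - x^3 - 6x^2 - x + 6:
Signs of coefficients: +, +, -, -, -, +
Number of sign changes: 2
Possible positive real roots: 2, 0

For negative roots, examine f(-x) = -2x^5 + 2x^4 + x^3 - 6x^2 + x + 6:
Signs of coefficients: -, +, +, -, +, +
Number of sign changes: 3
Possible negative real roots: 3, 1

Positive roots: 2 or 0; Negative roots: 3 or 1


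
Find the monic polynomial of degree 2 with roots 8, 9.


A monic polynomial with roots 8, 9 is:
p(x) = (x - 8)(x - 9)
After multiplying by (x - 8): x - 8
After multiplying by (x - 9): x^2 - 17x + 72

x^2 - 17x + 72


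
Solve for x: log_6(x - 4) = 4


Convert to exponential form: x - 4 = 6^4 = 1296
x = 1296 + 4 = 1300
Check: log_6(1300 - 4) = log_6(1296) = log_6(1296) = 4 ✓

x = 1300


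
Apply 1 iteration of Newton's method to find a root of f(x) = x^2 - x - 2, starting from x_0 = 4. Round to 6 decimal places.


Newton's method: x_(n+1) = x_n - f(x_n)/f'(x_n)
f(x) = x^2 - x - 2
f'(x) = 2x - 1

Iteration 1:
  f(4.000000) = 10.000000
  f'(4.000000) = 7.000000
  x_1 = 4.000000 - (10.000000)/(7.000000) = 2.571429

x_1 = 2.571429


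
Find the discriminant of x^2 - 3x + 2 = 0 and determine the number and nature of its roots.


For ax^2 + bx + c = 0, discriminant D = b^2 - 4ac
Here a = 1, b = -3, c = 2
D = (-3)^2 - 4(1)(2) = 9 - 8 = 1

D = 1 > 0 and is a perfect square (sqrt = 1)
The equation has 2 distinct real rational roots.

Discriminant = 1, 2 distinct real rational roots


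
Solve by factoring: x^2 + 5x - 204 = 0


We need two numbers that multiply to -204 and add to 5.
Those numbers are 17 and -12 (since 17 * (-12) = -204 and 17 + (-12) = 5).
So x^2 + 5x - 204 = (x + 17)(x - 12) = 0
Setting each factor to zero: x = -17 or x = 12

x = -17, x = 12


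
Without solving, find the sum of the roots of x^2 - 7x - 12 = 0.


By Vieta's formulas for ax^2 + bx + c = 0:
  Sum of roots = -b/a
  Product of roots = c/a

Here a = 1, b = -7, c = -12
Sum = -(-7)/1 = 7
Product = -12/1 = -12

Sum = 7


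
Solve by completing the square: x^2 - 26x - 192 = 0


Start: x^2 - 26x - 192 = 0
Move constant: x^2 - 26x = 192
Half of -26 is -13, squared is 169
Add 169 to both sides: x^2 - 26x + 169 = 361
(x - 13)^2 = 361
x - 13 = ±19
x = 13 + 19 = 32 or x = 13 - 19 = -6

x = -6, x = 32


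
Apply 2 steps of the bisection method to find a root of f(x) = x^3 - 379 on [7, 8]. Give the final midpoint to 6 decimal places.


f(x) = x^3 - 379
f(7) = -36 < 0
f(8) = 133 > 0

Step 1: midpoint = (7.000000 + 8.000000)/2 = 7.500000
  f(7.500000) = 42.875000
  f(mid) > 0, so root is in [7.000000, 7.500000]

Step 2: midpoint = (7.000000 + 7.500000)/2 = 7.250000
  f(7.250000) = 2.078125
  f(mid) > 0, so root is in [7.000000, 7.250000]

midpoint = 7.250000


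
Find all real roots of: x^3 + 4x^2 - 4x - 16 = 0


Let p(x) = x^3 + 4x^2 - 4x - 16. By the rational root theorem (leading coefficient 1), any rational root is an integer divisor of 16: try ±1, ±2, ... in turn.
Test x = 1: value = -15 ≠ 0.
Test x = -1: value = -9 ≠ 0.
Test x = 2: value = 0 ✓, so (x - 2) is a factor.
Synthetic division by (x - 2): bring down 1; 1(2) + 4 = 6; 6(2) - 4 = 8; 8(2) - 16 = 0 → quotient x^2 + 6x + 8, remainder 0.
Solve the quadratic x^2 + 6x + 8 = 0: discriminant = 6^2 - 4(1)(8) = 36 - 32 = 4.
sqrt(4) = 2, so x = (-6 ± 2)/2: x = -2 or x = -4.

x = -4, x = -2, x = 2


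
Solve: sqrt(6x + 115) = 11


Square both sides: 6x + 115 = 11^2 = 121
6x = 121 - 115 = 6
x = 1
Check: sqrt(6*1 + 115) = sqrt(121) = 11 ✓

x = 1


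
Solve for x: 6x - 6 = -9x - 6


Starting with: 6x - 6 = -9x - 6
Move all x terms to left: (6 + 9)x = -6 + 6
Simplify: 15x = 0
Divide both sides by 15: x = 0

x = 0


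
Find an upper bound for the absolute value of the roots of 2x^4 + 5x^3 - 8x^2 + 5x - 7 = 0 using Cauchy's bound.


Cauchy's bound: all roots r satisfy |r| <= 1 + max(|a_i/a_n|) for i = 0,...,n-1
where a_n is the leading coefficient.

Coefficients: [2, 5, -8, 5, -7]
Leading coefficient a_n = 2
Ratios |a_i/a_n|: 5/2, 4, 5/2, 7/2
Maximum ratio: 4
Cauchy's bound: |r| <= 1 + 4 = 5

Upper bound = 5


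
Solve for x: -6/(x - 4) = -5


Multiply both sides by (x - 4): -6 = -5(x - 4)
Distribute: -6 = -5x + 20
-5x = -6 - 20 = -26
x = 26/5

x = 26/5


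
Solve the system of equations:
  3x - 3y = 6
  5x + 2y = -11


Using Cramer's rule:
Determinant D = (3)(2) - (5)(-3) = 6 + 15 = 21
Dx = (6)(2) - (-11)(-3) = 12 - 33 = -21
Dy = (3)(-11) - (5)(6) = -33 - 30 = -63
x = Dx/D = -21/21 = -1
y = Dy/D = -63/21 = -3

x = -1, y = -3


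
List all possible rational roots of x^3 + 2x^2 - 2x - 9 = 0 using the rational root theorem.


Rational root theorem: possible roots are ±p/q where:
  p divides the constant term (-9): p ∈ {1, 3, 9}
  q divides the leading coefficient (1): q ∈ {1}

All possible rational roots: -9, -3, -1, 1, 3, 9

-9, -3, -1, 1, 3, 9


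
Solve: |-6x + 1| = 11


An absolute value equation |expr| = 11 gives two cases:
Case 1: -6x + 1 = 11
  -6x = 10, so x = -5/3
Case 2: -6x + 1 = -11
  -6x = -12, so x = 2

x = -5/3, x = 2


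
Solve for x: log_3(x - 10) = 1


Convert to exponential form: x - 10 = 3^1 = 3
x = 3 + 10 = 13
Check: log_3(13 - 10) = log_3(3) = log_3(3) = 1 ✓

x = 13


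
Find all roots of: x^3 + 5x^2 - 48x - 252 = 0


Let p(x) = x^3 + 5x^2 - 48x - 252. By the rational root theorem (leading coefficient 1), any rational root is an integer divisor of 252: try ±1, ±2, ... in turn.
Test x = 1: value = -294 ≠ 0.
Test x = -1: value = -200 ≠ 0.
Test x = 2: value = -320 ≠ 0.
Test x = -2: value = -144 ≠ 0.
Test x = 3: value = -324 ≠ 0.
Test x = -3: value = -90 ≠ 0.
Test x = 4: value = -300 ≠ 0.
Test x = -4: value = -44 ≠ 0.
Test x = 6: value = -144 ≠ 0.
Test x = -6: value = 0 ✓, so (x + 6) is a factor.
Synthetic division by (x + 6): bring down 1; 1(-6) + 5 = -1; (-1)(-6) - 48 = -42; (-42)(-6) - 252 = 0 → quotient x^2 - x - 42, remainder 0.
Solve the quadratic x^2 - x - 42 = 0: discriminant = (-1)^2 - 4(1)(-42) = 1 + 168 = 169.
sqrt(169) = 13, so x = (1 ± 13)/2: x = 7 or x = -6.
Collecting all roots found:

x = -6 (multiplicity 2), x = 7


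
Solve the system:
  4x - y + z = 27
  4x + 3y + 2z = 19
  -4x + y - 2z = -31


Using Cramer's rule. Expand each determinant along the first row.
D  = 4*[3*(-2) - 2*1] - (-1)*[4*(-2) - 2*(-4)] + 1*[4*1 - 3*(-4)]
  = 4*(-8) - (-1)*(0) + 1*(16) = -16
Dx = 27*[3*(-2) - 2*1] - (-1)*[19*(-2) - 2*(-31)] + 1*[19*1 - 3*(-31)]
  = 27*(-8) - (-1)*(24) + 1*(112) = -80
Dy = 4*[19*(-2) - 2*(-31)] - 27*[4*(-2) - 2*(-4)] + 1*[4*(-31) - 19*(-4)]
  = 4*(24) - 27*(0) + 1*(-48) = 48
Dz = 4*[3*(-31) - 19*1] - (-1)*[4*(-31) - 19*(-4)] + 27*[4*1 - 3*(-4)]
  = 4*(-112) - (-1)*(-48) + 27*(16) = -64
x = Dx/D = -80/-16 = 5, y = Dy/D = 48/-16 = -3, z = Dz/D = -64/-16 = 4
Check eq1: (4)(5) + (-1)(-3) + (1)(4) = 27 = 27 ✓
Check eq2: (4)(5) + (3)(-3) + (2)(4) = 19 = 19 ✓
Check eq3: (-4)(5) + (1)(-3) + (-2)(4) = -31 = -31 ✓

x = 5, y = -3, z = 4


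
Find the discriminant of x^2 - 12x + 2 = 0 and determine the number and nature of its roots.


For ax^2 + bx + c = 0, discriminant D = b^2 - 4ac
Here a = 1, b = -12, c = 2
D = (-12)^2 - 4(1)(2) = 144 - 8 = 136

D = 136 > 0 but not a perfect square
The equation has 2 distinct real irrational roots.

Discriminant = 136, 2 distinct real irrational roots


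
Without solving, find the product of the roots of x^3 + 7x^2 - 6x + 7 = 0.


By Vieta's formulas for x^3 + bx^2 + cx + d = 0:
  r1 + r2 + r3 = -b/a = -7
  r1*r2 + r1*r3 + r2*r3 = c/a = -6
  r1*r2*r3 = -d/a = -7


Product = -7


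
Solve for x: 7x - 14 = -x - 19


Starting with: 7x - 14 = -x - 19
Move all x terms to left: (7 + 1)x = -19 + 14
Simplify: 8x = -5
Divide both sides by 8: x = -5/8

x = -5/8


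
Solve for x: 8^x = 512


Express both sides with the same base.
512 = 8^3
Since the bases match: x = 3

x = 3


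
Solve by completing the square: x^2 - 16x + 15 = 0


Start: x^2 - 16x + 15 = 0
Move constant: x^2 - 16x = -15
Half of -16 is -8, squared is 64
Add 64 to both sides: x^2 - 16x + 64 = 49
(x - 8)^2 = 49
x - 8 = ±7
x = 8 + 7 = 15 or x = 8 - 7 = 1

x = 1, x = 15


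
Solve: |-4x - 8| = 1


An absolute value equation |expr| = 1 gives two cases:
Case 1: -4x - 8 = 1
  -4x = 9, so x = -9/4
Case 2: -4x - 8 = -1
  -4x = 7, so x = -7/4

x = -9/4, x = -7/4


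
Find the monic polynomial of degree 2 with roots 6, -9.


A monic polynomial with roots 6, -9 is:
p(x) = (x - 6)(x + 9)
After multiplying by (x - 6): x - 6
After multiplying by (x + 9): x^2 + 3x - 54

x^2 + 3x - 54


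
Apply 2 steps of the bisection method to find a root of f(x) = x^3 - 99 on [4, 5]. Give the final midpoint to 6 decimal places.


f(x) = x^3 - 99
f(4) = -35 < 0
f(5) = 26 > 0

Step 1: midpoint = (4.000000 + 5.000000)/2 = 4.500000
  f(4.500000) = -7.875000
  f(mid) < 0, so root is in [4.500000, 5.000000]

Step 2: midpoint = (4.500000 + 5.000000)/2 = 4.750000
  f(4.750000) = 8.171875
  f(mid) > 0, so root is in [4.500000, 4.750000]

midpoint = 4.750000


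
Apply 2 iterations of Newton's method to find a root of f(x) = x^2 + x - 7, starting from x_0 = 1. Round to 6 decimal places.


Newton's method: x_(n+1) = x_n - f(x_n)/f'(x_n)
f(x) = x^2 + x - 7
f'(x) = 2x + 1

Iteration 1:
  f(1.000000) = -5.000000
  f'(1.000000) = 3.000000
  x_1 = 1.000000 - (-5.000000)/(3.000000) = 2.666667

Iteration 2:
  f(2.666667) = 2.777778
  f'(2.666667) = 6.333333
  x_2 = 2.666667 - (2.777778)/(6.333333) = 2.228070

x_2 = 2.228070


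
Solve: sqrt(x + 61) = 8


Square both sides: x + 61 = 8^2 = 64
x = 64 - 61 = 3
x = 3
Check: sqrt(1*3 + 61) = sqrt(64) = 8 ✓

x = 3


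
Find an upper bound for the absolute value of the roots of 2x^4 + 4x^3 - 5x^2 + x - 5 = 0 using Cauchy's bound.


Cauchy's bound: all roots r satisfy |r| <= 1 + max(|a_i/a_n|) for i = 0,...,n-1
where a_n is the leading coefficient.

Coefficients: [2, 4, -5, 1, -5]
Leading coefficient a_n = 2
Ratios |a_i/a_n|: 2, 5/2, 1/2, 5/2
Maximum ratio: 5/2
Cauchy's bound: |r| <= 1 + 5/2 = 7/2

Upper bound = 7/2


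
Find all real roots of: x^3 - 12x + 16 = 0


Let p(x) = x^3 - 12x + 16. By the rational root theorem (leading coefficient 1), any rational root is an integer divisor of 16: try ±1, ±2, ... in turn.
Test x = 1: value = 5 ≠ 0.
Test x = -1: value = 27 ≠ 0.
Test x = 2: value = 0 ✓, so (x - 2) is a factor.
Synthetic division by (x - 2): bring down 1; 1(2) + 0 = 2; 2(2) - 12 = -8; (-8)(2) + 16 = 0 → quotient x^2 + 2x - 8, remainder 0.
Solve the quadratic x^2 + 2x - 8 = 0: discriminant = 2^2 - 4(1)(-8) = 4 + 32 = 36.
sqrt(36) = 6, so x = (-2 ± 6)/2: x = 2 or x = -4.

x = -4, x = 2 (multiplicity 2)


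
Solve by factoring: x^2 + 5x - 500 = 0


We need two numbers that multiply to -500 and add to 5.
Those numbers are -20 and 25 (since (-20) * 25 = -500 and (-20) + 25 = 5).
So x^2 + 5x - 500 = (x - 20)(x + 25) = 0
Setting each factor to zero: x = 20 or x = -25

x = -25, x = 20


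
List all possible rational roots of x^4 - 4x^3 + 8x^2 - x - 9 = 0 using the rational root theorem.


Rational root theorem: possible roots are ±p/q where:
  p divides the constant term (-9): p ∈ {1, 3, 9}
  q divides the leading coefficient (1): q ∈ {1}

All possible rational roots: -9, -3, -1, 1, 3, 9

-9, -3, -1, 1, 3, 9


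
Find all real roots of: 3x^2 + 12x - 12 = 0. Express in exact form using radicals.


Using the quadratic formula: x = (-b ± sqrt(b^2 - 4ac)) / (2a)
Here a = 3, b = 12, c = -12
Discriminant = b^2 - 4ac = 12^2 - 4(3)(-12) = 144 + 144 = 288
Since discriminant = 288 > 0, there are two real roots.
x = (-12 ± 12*sqrt(2)) / 6
Simplifying: x = -2 ± 2*sqrt(2)
Numerically: x ≈ 0.8284 or x ≈ -4.8284

x = -2 + 2*sqrt(2) or x = -2 - 2*sqrt(2)


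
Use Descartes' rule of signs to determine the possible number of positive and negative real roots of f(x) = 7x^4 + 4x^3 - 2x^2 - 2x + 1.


Descartes' rule of signs:

For positive roots, count sign changes in f(x) = 7x^4 + 4x^3 - 2x^2 - 2x + 1:
Signs of coefficients: +, +, -, -, +
Number of sign changes: 2
Possible positive real roots: 2, 0

For negative roots, examine f(-x) = 7x^4 - 4x^3 - 2x^2 + 2x + 1:
Signs of coefficients: +, -, -, +, +
Number of sign changes: 2
Possible negative real roots: 2, 0

Positive roots: 2 or 0; Negative roots: 2 or 0


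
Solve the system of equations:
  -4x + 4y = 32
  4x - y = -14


Using Cramer's rule:
Determinant D = (-4)(-1) - (4)(4) = 4 - 16 = -12
Dx = (32)(-1) - (-14)(4) = -32 + 56 = 24
Dy = (-4)(-14) - (4)(32) = 56 - 128 = -72
x = Dx/D = 24/-12 = -2
y = Dy/D = -72/-12 = 6

x = -2, y = 6


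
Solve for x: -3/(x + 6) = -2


Multiply both sides by (x + 6): -3 = -2(x + 6)
Distribute: -3 = -2x - 12
-2x = -3 + 12 = 9
x = -9/2

x = -9/2


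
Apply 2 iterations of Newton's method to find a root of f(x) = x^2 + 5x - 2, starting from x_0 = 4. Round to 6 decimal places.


Newton's method: x_(n+1) = x_n - f(x_n)/f'(x_n)
f(x) = x^2 + 5x - 2
f'(x) = 2x + 5

Iteration 1:
  f(4.000000) = 34.000000
  f'(4.000000) = 13.000000
  x_1 = 4.000000 - (34.000000)/(13.000000) = 1.384615

Iteration 2:
  f(1.384615) = 6.840237
  f'(1.384615) = 7.769231
  x_2 = 1.384615 - (6.840237)/(7.769231) = 0.504189

x_2 = 0.504189


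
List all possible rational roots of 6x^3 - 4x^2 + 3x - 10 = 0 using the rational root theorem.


Rational root theorem: possible roots are ±p/q where:
  p divides the constant term (-10): p ∈ {1, 2, 5, 10}
  q divides the leading coefficient (6): q ∈ {1, 2, 3, 6}

All possible rational roots: -10, -5, -10/3, -5/2, -2, -5/3, -1, -5/6, -2/3, -1/2, -1/3, -1/6, 1/6, 1/3, 1/2, 2/3, 5/6, 1, 5/3, 2, 5/2, 10/3, 5, 10

-10, -5, -10/3, -5/2, -2, -5/3, -1, -5/6, -2/3, -1/2, -1/3, -1/6, 1/6, 1/3, 1/2, 2/3, 5/6, 1, 5/3, 2, 5/2, 10/3, 5, 10


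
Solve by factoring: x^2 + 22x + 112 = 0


We need two numbers that multiply to 112 and add to 22.
Those numbers are 14 and 8 (since 14 * 8 = 112 and 14 + 8 = 22).
So x^2 + 22x + 112 = (x + 14)(x + 8) = 0
Setting each factor to zero: x = -14 or x = -8

x = -14, x = -8


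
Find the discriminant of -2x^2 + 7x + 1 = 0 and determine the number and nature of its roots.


For ax^2 + bx + c = 0, discriminant D = b^2 - 4ac
Here a = -2, b = 7, c = 1
D = (7)^2 - 4(-2)(1) = 49 + 8 = 57

D = 57 > 0 but not a perfect square
The equation has 2 distinct real irrational roots.

Discriminant = 57, 2 distinct real irrational roots


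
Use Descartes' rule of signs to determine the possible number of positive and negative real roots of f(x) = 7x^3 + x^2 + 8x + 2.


Descartes' rule of signs:

For positive roots, count sign changes in f(x) = 7x^3 + x^2 + 8x + 2:
Signs of coefficients: +, +, +, +
Number of sign changes: 0
Possible positive real roots: 0

For negative roots, examine f(-x) = -7x^3 + x^2 - 8x + 2:
Signs of coefficients: -, +, -, +
Number of sign changes: 3
Possible negative real roots: 3, 1

Positive roots: 0; Negative roots: 3 or 1


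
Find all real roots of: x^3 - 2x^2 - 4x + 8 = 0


Let p(x) = x^3 - 2x^2 - 4x + 8. By the rational root theorem (leading coefficient 1), any rational root is an integer divisor of 8: try ±1, ±2, ... in turn.
Test x = 1: value = 3 ≠ 0.
Test x = -1: value = 9 ≠ 0.
Test x = 2: value = 0 ✓, so (x - 2) is a factor.
Synthetic division by (x - 2): bring down 1; 1(2) - 2 = 0; 0(2) - 4 = -4; (-4)(2) + 8 = 0 → quotient x^2 - 4, remainder 0.
Solve the quadratic x^2 - 4 = 0: discriminant = 0^2 - 4(1)(-4) = 0 + 16 = 16.
sqrt(16) = 4, so x = (0 ± 4)/2: x = 2 or x = -2.

x = -2, x = 2 (multiplicity 2)


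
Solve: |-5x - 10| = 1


An absolute value equation |expr| = 1 gives two cases:
Case 1: -5x - 10 = 1
  -5x = 11, so x = -11/5
Case 2: -5x - 10 = -1
  -5x = 9, so x = -9/5

x = -11/5, x = -9/5


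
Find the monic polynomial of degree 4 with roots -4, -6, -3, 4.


A monic polynomial with roots -4, -6, -3, 4 is:
p(x) = (x + 4)(x + 6)(x + 3)(x - 4)
After multiplying by (x + 4): x + 4
After multiplying by (x + 6): x^2 + 10x + 24
After multiplying by (x + 3): x^3 + 13x^2 + 54x + 72
After multiplying by (x - 4): x^4 + 9x^3 + 2x^2 - 144x - 288

x^4 + 9x^3 + 2x^2 - 144x - 288


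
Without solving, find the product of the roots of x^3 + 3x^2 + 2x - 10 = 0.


By Vieta's formulas for x^3 + bx^2 + cx + d = 0:
  r1 + r2 + r3 = -b/a = -3
  r1*r2 + r1*r3 + r2*r3 = c/a = 2
  r1*r2*r3 = -d/a = 10


Product = 10


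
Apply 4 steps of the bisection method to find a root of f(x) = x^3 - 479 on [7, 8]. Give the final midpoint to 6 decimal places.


f(x) = x^3 - 479
f(7) = -136 < 0
f(8) = 33 > 0

Step 1: midpoint = (7.000000 + 8.000000)/2 = 7.500000
  f(7.500000) = -57.125000
  f(mid) < 0, so root is in [7.500000, 8.000000]

Step 2: midpoint = (7.500000 + 8.000000)/2 = 7.750000
  f(7.750000) = -13.515625
  f(mid) < 0, so root is in [7.750000, 8.000000]

Step 3: midpoint = (7.750000 + 8.000000)/2 = 7.875000
  f(7.875000) = 9.373047
  f(mid) > 0, so root is in [7.750000, 7.875000]

Step 4: midpoint = (7.750000 + 7.875000)/2 = 7.812500
  f(7.812500) = -2.162842
  f(mid) < 0, so root is in [7.812500, 7.875000]

midpoint = 7.812500


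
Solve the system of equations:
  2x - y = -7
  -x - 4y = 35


Using Cramer's rule:
Determinant D = (2)(-4) - (-1)(-1) = -8 - 1 = -9
Dx = (-7)(-4) - (35)(-1) = 28 + 35 = 63
Dy = (2)(35) - (-1)(-7) = 70 - 7 = 63
x = Dx/D = 63/-9 = -7
y = Dy/D = 63/-9 = -7

x = -7, y = -7


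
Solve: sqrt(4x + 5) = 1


Square both sides: 4x + 5 = 1^2 = 1
4x = 1 - 5 = -4
x = -1
Check: sqrt(4*(-1) + 5) = sqrt(1) = 1 ✓

x = -1


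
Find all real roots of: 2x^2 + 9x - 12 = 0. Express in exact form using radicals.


Using the quadratic formula: x = (-b ± sqrt(b^2 - 4ac)) / (2a)
Here a = 2, b = 9, c = -12
Discriminant = b^2 - 4ac = 9^2 - 4(2)(-12) = 81 + 96 = 177
Since discriminant = 177 > 0, there are two real roots.
x = (-9 ± sqrt(177)) / 4
Numerically: x ≈ 1.0760 or x ≈ -5.5760

x = (-9 + sqrt(177)) / 4 or x = (-9 - sqrt(177)) / 4


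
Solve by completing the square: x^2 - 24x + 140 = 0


Start: x^2 - 24x + 140 = 0
Move constant: x^2 - 24x = -140
Half of -24 is -12, squared is 144
Add 144 to both sides: x^2 - 24x + 144 = 4
(x - 12)^2 = 4
x - 12 = ±2
x = 12 + 2 = 14 or x = 12 - 2 = 10

x = 10, x = 14


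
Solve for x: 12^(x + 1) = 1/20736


Express both sides with the same base.
1/20736 = 12^(-4)
Since the bases match, equate exponents: x + 1 = -4
So x = -4 - (1) = -5

x = -5


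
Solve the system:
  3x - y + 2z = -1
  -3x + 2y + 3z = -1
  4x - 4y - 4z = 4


Using Cramer's rule. Expand each determinant along the first row.
D  = 3*[2*(-4) - 3*(-4)] - (-1)*[(-3)*(-4) - 3*4] + 2*[(-3)*(-4) - 2*4]
  = 3*(4) - (-1)*(0) + 2*(4) = 20
Dx = (-1)*[2*(-4) - 3*(-4)] - (-1)*[(-1)*(-4) - 3*4] + 2*[(-1)*(-4) - 2*4]
  = (-1)*(4) - (-1)*(-8) + 2*(-4) = -20
Dy = 3*[(-1)*(-4) - 3*4] - (-1)*[(-3)*(-4) - 3*4] + 2*[(-3)*4 - (-1)*4]
  = 3*(-8) - (-1)*(0) + 2*(-8) = -40
Dz = 3*[2*4 - (-1)*(-4)] - (-1)*[(-3)*4 - (-1)*4] + (-1)*[(-3)*(-4) - 2*4]
  = 3*(4) - (-1)*(-8) + (-1)*(4) = 0
x = Dx/D = -20/20 = -1, y = Dy/D = -40/20 = -2, z = Dz/D = 0/20 = 0
Check eq1: (3)(-1) + (-1)(-2) + (2)(0) = -1 = -1 ✓
Check eq2: (-3)(-1) + (2)(-2) + (3)(0) = -1 = -1 ✓
Check eq3: (4)(-1) + (-4)(-2) + (-4)(0) = 4 = 4 ✓

x = -1, y = -2, z = 0


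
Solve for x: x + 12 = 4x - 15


Starting with: x + 12 = 4x - 15
Move all x terms to left: (1 - 4)x = -15 - 12
Simplify: -3x = -27
Divide both sides by -3: x = 9

x = 9


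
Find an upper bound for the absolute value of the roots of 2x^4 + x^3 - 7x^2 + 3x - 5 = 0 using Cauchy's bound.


Cauchy's bound: all roots r satisfy |r| <= 1 + max(|a_i/a_n|) for i = 0,...,n-1
where a_n is the leading coefficient.

Coefficients: [2, 1, -7, 3, -5]
Leading coefficient a_n = 2
Ratios |a_i/a_n|: 1/2, 7/2, 3/2, 5/2
Maximum ratio: 7/2
Cauchy's bound: |r| <= 1 + 7/2 = 9/2

Upper bound = 9/2


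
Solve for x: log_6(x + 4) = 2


Convert to exponential form: x + 4 = 6^2 = 36
x = 36 - 4 = 32
Check: log_6(32 + 4) = log_6(36) = log_6(36) = 2 ✓

x = 32


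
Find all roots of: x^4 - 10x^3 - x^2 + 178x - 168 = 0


Let p(x) = x^4 - 10x^3 - x^2 + 178x - 168. By the rational root theorem (leading coefficient 1), any rational root is an integer divisor of 168: try ±1, ±2, ... in turn.
Test x = 1: value = 0 ✓, so (x - 1) is a factor.
Synthetic division by (x - 1): bring down 1; 1(1) - 10 = -9; (-9)(1) - 1 = -10; (-10)(1) + 178 = 168; 168(1) - 168 = 0 → quotient x^3 - 9x^2 - 10x + 168, remainder 0.
Continue with the quotient x^3 - 9x^2 - 10x + 168 (candidates must divide 168; re-test x = 1 first in case it repeats).
Test x = 1: value = 150 ≠ 0.
Test x = -1: value = 168 ≠ 0.
Test x = 2: value = 120 ≠ 0.
Test x = -2: value = 144 ≠ 0.
Test x = 3: value = 84 ≠ 0.
Test x = -3: value = 90 ≠ 0.
Test x = 4: value = 48 ≠ 0.
Test x = -4: value = 0 ✓, so (x + 4) is a factor.
Synthetic division by (x + 4): bring down 1; 1(-4) - 9 = -13; (-13)(-4) - 10 = 42; 42(-4) + 168 = 0 → quotient x^2 - 13x + 42, remainder 0.
Solve the quadratic x^2 - 13x + 42 = 0: discriminant = (-13)^2 - 4(1)(42) = 169 - 168 = 1.
sqrt(1) = 1, so x = (13 ± 1)/2: x = 7 or x = 6.
Collecting all roots found:

x = -4, x = 1, x = 6, x = 7


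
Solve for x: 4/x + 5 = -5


Subtract 5 from both sides: 4/x = -10
Multiply both sides by x: 4 = -10 * x
Divide by -10: x = -2/5

x = -2/5


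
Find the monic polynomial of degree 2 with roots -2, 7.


A monic polynomial with roots -2, 7 is:
p(x) = (x + 2)(x - 7)
After multiplying by (x + 2): x + 2
After multiplying by (x - 7): x^2 - 5x - 14

x^2 - 5x - 14


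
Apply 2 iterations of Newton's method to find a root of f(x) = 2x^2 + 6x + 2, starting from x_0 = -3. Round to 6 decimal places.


Newton's method: x_(n+1) = x_n - f(x_n)/f'(x_n)
f(x) = 2x^2 + 6x + 2
f'(x) = 4x + 6

Iteration 1:
  f(-3.000000) = 2.000000
  f'(-3.000000) = -6.000000
  x_1 = -3.000000 - (2.000000)/(-6.000000) = -2.666667

Iteration 2:
  f(-2.666667) = 0.222222
  f'(-2.666667) = -4.666667
  x_2 = -2.666667 - (0.222222)/(-4.666667) = -2.619048

x_2 = -2.619048


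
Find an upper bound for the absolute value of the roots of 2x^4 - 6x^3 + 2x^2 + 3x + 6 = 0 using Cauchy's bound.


Cauchy's bound: all roots r satisfy |r| <= 1 + max(|a_i/a_n|) for i = 0,...,n-1
where a_n is the leading coefficient.

Coefficients: [2, -6, 2, 3, 6]
Leading coefficient a_n = 2
Ratios |a_i/a_n|: 3, 1, 3/2, 3
Maximum ratio: 3
Cauchy's bound: |r| <= 1 + 3 = 4

Upper bound = 4


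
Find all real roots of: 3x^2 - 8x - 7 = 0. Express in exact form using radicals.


Using the quadratic formula: x = (-b ± sqrt(b^2 - 4ac)) / (2a)
Here a = 3, b = -8, c = -7
Discriminant = b^2 - 4ac = (-8)^2 - 4(3)(-7) = 64 + 84 = 148
Since discriminant = 148 > 0, there are two real roots.
x = (8 ± 2*sqrt(37)) / 6
Simplifying: x = (4 ± sqrt(37)) / 3
Numerically: x ≈ 3.3609 or x ≈ -0.6943

x = (4 + sqrt(37)) / 3 or x = (4 - sqrt(37)) / 3


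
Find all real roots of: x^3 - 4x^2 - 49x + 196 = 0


Let p(x) = x^3 - 4x^2 - 49x + 196. By the rational root theorem (leading coefficient 1), any rational root is an integer divisor of 196: try ±1, ±2, ... in turn.
Test x = 1: value = 144 ≠ 0.
Test x = -1: value = 240 ≠ 0.
Test x = 2: value = 90 ≠ 0.
Test x = -2: value = 270 ≠ 0.
Test x = 4: value = 0 ✓, so (x - 4) is a factor.
Synthetic division by (x - 4): bring down 1; 1(4) - 4 = 0; 0(4) - 49 = -49; (-49)(4) + 196 = 0 → quotient x^2 - 49, remainder 0.
Solve the quadratic x^2 - 49 = 0: discriminant = 0^2 - 4(1)(-49) = 0 + 196 = 196.
sqrt(196) = 14, so x = (0 ± 14)/2: x = 7 or x = -7.

x = -7, x = 4, x = 7


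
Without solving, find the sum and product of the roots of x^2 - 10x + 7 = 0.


By Vieta's formulas for ax^2 + bx + c = 0:
  Sum of roots = -b/a
  Product of roots = c/a

Here a = 1, b = -10, c = 7
Sum = -(-10)/1 = 10
Product = 7/1 = 7

Sum = 10, Product = 7


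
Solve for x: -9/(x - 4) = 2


Multiply both sides by (x - 4): -9 = 2(x - 4)
Distribute: -9 = 2x - 8
2x = -9 + 8 = -1
x = -1/2

x = -1/2


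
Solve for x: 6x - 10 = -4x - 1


Starting with: 6x - 10 = -4x - 1
Move all x terms to left: (6 + 4)x = -1 + 10
Simplify: 10x = 9
Divide both sides by 10: x = 9/10

x = 9/10


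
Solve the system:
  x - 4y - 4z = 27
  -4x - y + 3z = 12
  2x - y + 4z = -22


Using Cramer's rule. Expand each determinant along the first row.
D  = 1*[(-1)*4 - 3*(-1)] - (-4)*[(-4)*4 - 3*2] + (-4)*[(-4)*(-1) - (-1)*2]
  = 1*(-1) - (-4)*(-22) + (-4)*(6) = -113
Dx = 27*[(-1)*4 - 3*(-1)] - (-4)*[12*4 - 3*(-22)] + (-4)*[12*(-1) - (-1)*(-22)]
  = 27*(-1) - (-4)*(114) + (-4)*(-34) = 565
Dy = 1*[12*4 - 3*(-22)] - 27*[(-4)*4 - 3*2] + (-4)*[(-4)*(-22) - 12*2]
  = 1*(114) - 27*(-22) + (-4)*(64) = 452
Dz = 1*[(-1)*(-22) - 12*(-1)] - (-4)*[(-4)*(-22) - 12*2] + 27*[(-4)*(-1) - (-1)*2]
  = 1*(34) - (-4)*(64) + 27*(6) = 452
x = Dx/D = 565/-113 = -5, y = Dy/D = 452/-113 = -4, z = Dz/D = 452/-113 = -4
Check eq1: (1)(-5) + (-4)(-4) + (-4)(-4) = 27 = 27 ✓
Check eq2: (-4)(-5) + (-1)(-4) + (3)(-4) = 12 = 12 ✓
Check eq3: (2)(-5) + (-1)(-4) + (4)(-4) = -22 = -22 ✓

x = -5, y = -4, z = -4
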